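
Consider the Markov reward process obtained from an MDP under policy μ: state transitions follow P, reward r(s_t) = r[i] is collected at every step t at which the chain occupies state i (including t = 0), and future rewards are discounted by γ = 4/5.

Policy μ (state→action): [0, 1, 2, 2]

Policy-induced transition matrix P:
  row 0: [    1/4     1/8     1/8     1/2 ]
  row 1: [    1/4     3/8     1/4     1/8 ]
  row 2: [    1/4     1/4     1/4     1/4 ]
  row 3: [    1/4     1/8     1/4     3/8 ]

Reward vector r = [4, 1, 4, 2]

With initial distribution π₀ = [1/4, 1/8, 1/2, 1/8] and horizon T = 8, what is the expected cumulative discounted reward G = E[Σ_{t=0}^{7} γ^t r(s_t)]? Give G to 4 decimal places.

G = 12.0031

t=0: π = [0.2500, 0.1250, 0.5000, 0.1250], E[r] = 3.3750, γ^t·E[r] = 3.375000, running G = 3.375000
t=1: π = [0.2500, 0.2188, 0.2188, 0.3125], E[r] = 2.7188, γ^t·E[r] = 2.175000, running G = 5.550000
t=2: π = [0.2500, 0.2070, 0.2188, 0.3242], E[r] = 2.7305, γ^t·E[r] = 1.747500, running G = 7.297500
t=3: π = [0.2500, 0.2041, 0.2188, 0.3271], E[r] = 2.7334, γ^t·E[r] = 1.399500, running G = 8.697000
t=4: π = [0.2500, 0.2034, 0.2188, 0.3279], E[r] = 2.7341, γ^t·E[r] = 1.119900, running G = 9.816900
t=5: π = [0.2500, 0.2032, 0.2188, 0.3281], E[r] = 2.7343, γ^t·E[r] = 0.895980, running G = 10.712880
t=6: π = [0.2500, 0.2031, 0.2188, 0.3281], E[r] = 2.7344, γ^t·E[r] = 0.716796, running G = 11.429676
t=7: π = [0.2500, 0.2031, 0.2188, 0.3281], E[r] = 2.7344, γ^t·E[r] = 0.573439, running G = 12.003115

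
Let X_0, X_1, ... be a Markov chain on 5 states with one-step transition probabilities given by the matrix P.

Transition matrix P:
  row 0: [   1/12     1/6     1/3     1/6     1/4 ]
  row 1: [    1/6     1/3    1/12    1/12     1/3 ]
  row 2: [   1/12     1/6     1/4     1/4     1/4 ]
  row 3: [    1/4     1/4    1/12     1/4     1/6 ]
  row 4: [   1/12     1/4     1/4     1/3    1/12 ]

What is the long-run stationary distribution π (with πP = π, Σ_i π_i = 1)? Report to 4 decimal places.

Balance equations π_j = Σ_i π_i·P[i][j]:
  π_0 = 1/12·π_0 + 1/6·π_1 + 1/12·π_2 + 1/4·π_3 + 1/12·π_4
  π_1 = 1/6·π_0 + 1/3·π_1 + 1/6·π_2 + 1/4·π_3 + 1/4·π_4
  π_2 = 1/3·π_0 + 1/12·π_1 + 1/4·π_2 + 1/12·π_3 + 1/4·π_4
  π_3 = 1/6·π_0 + 1/12·π_1 + 1/4·π_2 + 1/4·π_3 + 1/3·π_4
  normalize: π_0 + π_1 + π_2 + π_3 + π_4 = 1
Solving the linear system gives exactly π = [2893/20727, 5041/20727, 1279/6909, 4474/20727, 498/2303].

π = [0.1396, 0.2432, 0.1851, 0.2159, 0.2162]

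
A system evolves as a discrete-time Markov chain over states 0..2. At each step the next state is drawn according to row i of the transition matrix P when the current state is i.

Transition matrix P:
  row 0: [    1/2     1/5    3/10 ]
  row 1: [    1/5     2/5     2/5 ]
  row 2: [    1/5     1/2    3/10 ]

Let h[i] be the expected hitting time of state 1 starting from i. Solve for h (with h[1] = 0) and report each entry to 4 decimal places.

h = [3.4483, 0.0000, 2.4138]

First-step conditioning: h[1] = 0; for i ≠ 1, h[i] = 1 + Σ_k P[i][k]·h[k].
  h[0] = 1 + 1/2·h[0] + 3/10·h[2]
  h[2] = 1 + 1/5·h[0] + 3/10·h[2]
Solving the 2×2 linear system over states ≠ 1 gives exactly h = [100/29, 0, 70/29] (h[1] = 0 is the target).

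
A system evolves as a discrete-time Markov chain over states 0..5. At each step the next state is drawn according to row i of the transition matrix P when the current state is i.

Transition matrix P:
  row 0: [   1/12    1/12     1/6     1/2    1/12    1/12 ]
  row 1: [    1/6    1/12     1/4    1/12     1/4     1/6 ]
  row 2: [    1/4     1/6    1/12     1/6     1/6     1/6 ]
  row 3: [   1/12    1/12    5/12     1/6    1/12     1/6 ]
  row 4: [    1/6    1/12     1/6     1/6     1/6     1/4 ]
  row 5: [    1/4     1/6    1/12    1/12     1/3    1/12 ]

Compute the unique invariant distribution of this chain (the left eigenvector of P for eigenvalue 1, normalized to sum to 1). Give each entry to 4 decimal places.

π = [0.1655, 0.1126, 0.1967, 0.1996, 0.1713, 0.1543]

Balance equations π_j = Σ_i π_i·P[i][j]:
  π_0 = 1/12·π_0 + 1/6·π_1 + 1/4·π_2 + 1/12·π_3 + 1/6·π_4 + 1/4·π_5
  π_1 = 1/12·π_0 + 1/12·π_1 + 1/6·π_2 + 1/12·π_3 + 1/12·π_4 + 1/6·π_5
  π_2 = 1/6·π_0 + 1/4·π_1 + 1/12·π_2 + 5/12·π_3 + 1/6·π_4 + 1/12·π_5
  π_3 = 1/2·π_0 + 1/12·π_1 + 1/6·π_2 + 1/6·π_3 + 1/6·π_4 + 1/12·π_5
  π_4 = 1/12·π_0 + 1/4·π_1 + 1/6·π_2 + 1/12·π_3 + 1/6·π_4 + 1/3·π_5
  normalize: π_0 + π_1 + π_2 + π_3 + π_4 + π_5 = 1
Solving the linear system gives exactly π = [57527/347611, 39135/347611, 68374/347611, 69380/347611, 59560/347611, 53635/347611].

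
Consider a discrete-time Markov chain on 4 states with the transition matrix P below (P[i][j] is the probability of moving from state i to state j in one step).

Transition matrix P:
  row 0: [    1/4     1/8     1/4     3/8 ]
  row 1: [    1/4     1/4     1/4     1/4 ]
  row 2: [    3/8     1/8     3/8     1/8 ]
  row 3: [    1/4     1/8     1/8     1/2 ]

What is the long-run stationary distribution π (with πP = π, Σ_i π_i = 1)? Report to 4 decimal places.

π = [0.2796, 0.1429, 0.2371, 0.3404]

Balance equations π_j = Σ_i π_i·P[i][j]:
  π_0 = 1/4·π_0 + 1/4·π_1 + 3/8·π_2 + 1/4·π_3
  π_1 = 1/8·π_0 + 1/4·π_1 + 1/8·π_2 + 1/8·π_3
  π_2 = 1/4·π_0 + 1/4·π_1 + 3/8·π_2 + 1/8·π_3
  normalize: π_0 + π_1 + π_2 + π_3 = 1
Solving the linear system gives exactly π = [92/329, 1/7, 78/329, 16/47].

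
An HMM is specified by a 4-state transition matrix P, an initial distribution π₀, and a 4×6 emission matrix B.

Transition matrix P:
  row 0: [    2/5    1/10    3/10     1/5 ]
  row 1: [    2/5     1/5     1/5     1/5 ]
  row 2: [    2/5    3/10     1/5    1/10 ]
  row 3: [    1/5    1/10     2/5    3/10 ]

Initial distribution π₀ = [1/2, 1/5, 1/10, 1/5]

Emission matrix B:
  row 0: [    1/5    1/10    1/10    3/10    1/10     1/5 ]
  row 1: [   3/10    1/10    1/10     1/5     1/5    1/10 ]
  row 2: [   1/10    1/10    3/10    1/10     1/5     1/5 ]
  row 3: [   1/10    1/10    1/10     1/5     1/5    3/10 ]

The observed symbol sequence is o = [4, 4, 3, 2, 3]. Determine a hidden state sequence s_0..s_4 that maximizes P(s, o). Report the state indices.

path = [3, 2, 0, 2, 0]

t=0: δ = [5.000e-02, 4.000e-02, 2.000e-02, 4.000e-02]  (obs o_0=4)
t=1: δ = [2.000e-03, 1.600e-03, 3.200e-03, 2.400e-03]  ψ = [0, 1, 3, 3]  (obs o_1=4)
t=2: δ = [3.840e-04, 1.920e-04, 9.600e-05, 1.440e-04]  ψ = [2, 2, 3, 3]  (obs o_2=3)
t=3: δ = [1.536e-05, 3.840e-06, 3.456e-05, 7.680e-06]  ψ = [0, 0, 0, 0]  (obs o_3=2)
t=4: δ = [4.147e-06, 2.074e-06, 6.912e-07, 6.912e-07]  ψ = [2, 2, 2, 2]  (obs o_4=3)
backtrack: best end state = 0; path = [3, 2, 0, 2, 0]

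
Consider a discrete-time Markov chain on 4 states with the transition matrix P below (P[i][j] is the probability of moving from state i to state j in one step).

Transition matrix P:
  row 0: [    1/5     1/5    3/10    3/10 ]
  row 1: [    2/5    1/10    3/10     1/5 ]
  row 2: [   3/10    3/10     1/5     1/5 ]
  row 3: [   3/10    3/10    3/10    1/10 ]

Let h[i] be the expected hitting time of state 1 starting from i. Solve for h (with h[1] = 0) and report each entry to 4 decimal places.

First-step conditioning: h[1] = 0; for i ≠ 1, h[i] = 1 + Σ_k P[i][k]·h[k].
  h[0] = 1 + 1/5·h[0] + 3/10·h[2] + 3/10·h[3]
  h[2] = 1 + 3/10·h[0] + 1/5·h[2] + 1/5·h[3]
  h[3] = 1 + 3/10·h[0] + 3/10·h[2] + 1/10·h[3]
Solving the 3×3 linear system over states ≠ 1 gives exactly h = [4, 0, 11/3, 11/3] (h[1] = 0 is the target).

h = [4.0000, 0.0000, 3.6667, 3.6667]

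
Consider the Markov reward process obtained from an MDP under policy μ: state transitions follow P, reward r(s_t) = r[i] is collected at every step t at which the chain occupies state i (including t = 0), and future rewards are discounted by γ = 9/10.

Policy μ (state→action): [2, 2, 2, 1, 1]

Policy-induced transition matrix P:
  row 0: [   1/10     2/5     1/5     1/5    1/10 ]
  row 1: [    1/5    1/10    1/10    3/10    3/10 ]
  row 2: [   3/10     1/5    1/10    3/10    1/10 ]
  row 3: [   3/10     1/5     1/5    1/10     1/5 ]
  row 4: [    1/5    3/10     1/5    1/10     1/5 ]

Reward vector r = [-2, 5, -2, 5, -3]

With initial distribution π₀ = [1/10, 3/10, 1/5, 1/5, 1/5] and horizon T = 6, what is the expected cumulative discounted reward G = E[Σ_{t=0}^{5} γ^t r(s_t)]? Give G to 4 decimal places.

t=0: π = [0.1000, 0.3000, 0.2000, 0.2000, 0.2000], E[r] = 1.3000, γ^t·E[r] = 1.300000, running G = 1.300000
t=1: π = [0.2300, 0.2100, 0.1500, 0.2100, 0.2000], E[r] = 0.7400, γ^t·E[r] = 0.666000, running G = 1.966000
t=2: π = [0.2130, 0.2450, 0.1640, 0.1950, 0.1830], E[r] = 0.8970, γ^t·E[r] = 0.726570, running G = 2.692570
t=3: π = [0.2146, 0.2364, 0.1591, 0.2031, 0.1868], E[r] = 0.8897, γ^t·E[r] = 0.648591, running G = 3.341161
t=4: π = [0.2148, 0.2380, 0.1605, 0.2006, 0.1863], E[r] = 0.8834, γ^t·E[r] = 0.579579, running G = 3.920740
t=5: π = [0.2146, 0.2378, 0.1602, 0.2012, 0.1863], E[r] = 0.8863, γ^t·E[r] = 0.523358, running G = 4.444099

G = 4.4441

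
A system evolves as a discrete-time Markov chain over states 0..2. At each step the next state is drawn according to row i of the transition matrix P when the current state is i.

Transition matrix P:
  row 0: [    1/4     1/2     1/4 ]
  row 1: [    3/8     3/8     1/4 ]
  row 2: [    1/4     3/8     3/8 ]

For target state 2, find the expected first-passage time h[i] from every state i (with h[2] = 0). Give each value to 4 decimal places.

h = [4.0000, 4.0000, 0.0000]

First-step conditioning: h[2] = 0; for i ≠ 2, h[i] = 1 + Σ_k P[i][k]·h[k].
  h[0] = 1 + 1/4·h[0] + 1/2·h[1]
  h[1] = 1 + 3/8·h[0] + 3/8·h[1]
Solving the 2×2 linear system over states ≠ 2 gives exactly h = [4, 4, 0] (h[2] = 0 is the target).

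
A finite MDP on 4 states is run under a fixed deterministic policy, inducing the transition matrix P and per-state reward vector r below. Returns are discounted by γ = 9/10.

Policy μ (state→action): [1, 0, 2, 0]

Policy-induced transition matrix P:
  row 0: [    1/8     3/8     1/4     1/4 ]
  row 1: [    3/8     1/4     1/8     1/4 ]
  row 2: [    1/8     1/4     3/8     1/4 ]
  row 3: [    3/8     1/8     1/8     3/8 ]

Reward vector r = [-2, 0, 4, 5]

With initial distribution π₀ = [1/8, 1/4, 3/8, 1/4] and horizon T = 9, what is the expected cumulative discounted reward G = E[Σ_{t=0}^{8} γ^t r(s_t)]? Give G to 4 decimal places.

t=0: π = [0.1250, 0.2500, 0.3750, 0.2500], E[r] = 2.5000, γ^t·E[r] = 2.500000, running G = 2.500000
t=1: π = [0.2500, 0.2344, 0.2344, 0.2813], E[r] = 1.8438, γ^t·E[r] = 1.659375, running G = 4.159375
t=2: π = [0.2539, 0.2461, 0.2148, 0.2852], E[r] = 1.7773, γ^t·E[r] = 1.439648, running G = 5.599023
t=3: π = [0.2578, 0.2461, 0.2104, 0.2856], E[r] = 1.7544, γ^t·E[r] = 1.278954, running G = 6.877977
t=4: π = [0.2579, 0.2465, 0.2098, 0.2857], E[r] = 1.7520, γ^t·E[r] = 1.149496, running G = 8.027474
t=5: π = [0.2581, 0.2465, 0.2097, 0.2857], E[r] = 1.7513, γ^t·E[r] = 1.034101, running G = 9.061574
t=6: π = [0.2581, 0.2465, 0.2097, 0.2857], E[r] = 1.7512, γ^t·E[r] = 0.930649, running G = 9.992223
t=7: π = [0.2581, 0.2465, 0.2097, 0.2857], E[r] = 1.7512, γ^t·E[r] = 0.837572, running G = 10.829795
t=8: π = [0.2581, 0.2465, 0.2097, 0.2857], E[r] = 1.7512, γ^t·E[r] = 0.753814, running G = 11.583609

G = 11.5836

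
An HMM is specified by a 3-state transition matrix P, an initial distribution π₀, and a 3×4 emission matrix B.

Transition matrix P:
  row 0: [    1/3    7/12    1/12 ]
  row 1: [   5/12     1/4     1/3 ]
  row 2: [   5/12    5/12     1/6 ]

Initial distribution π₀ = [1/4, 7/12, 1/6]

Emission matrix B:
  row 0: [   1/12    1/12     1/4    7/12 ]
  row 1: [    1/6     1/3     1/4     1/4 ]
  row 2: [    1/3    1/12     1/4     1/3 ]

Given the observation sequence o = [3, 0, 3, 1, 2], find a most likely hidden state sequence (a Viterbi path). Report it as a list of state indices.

path = [1, 2, 0, 1, 0]

t=0: δ = [1.458e-01, 1.458e-01, 5.556e-02]  (obs o_0=3)
t=1: δ = [5.064e-03, 1.418e-02, 1.620e-02]  ψ = [1, 0, 1]  (obs o_1=0)
t=2: δ = [3.938e-03, 1.688e-03, 1.575e-03]  ψ = [2, 2, 1]  (obs o_2=3)
t=3: δ = [1.094e-04, 7.658e-04, 4.689e-05]  ψ = [0, 0, 1]  (obs o_3=1)
t=4: δ = [7.977e-05, 4.786e-05, 6.382e-05]  ψ = [1, 1, 1]  (obs o_4=2)
backtrack: best end state = 0; path = [1, 2, 0, 1, 0]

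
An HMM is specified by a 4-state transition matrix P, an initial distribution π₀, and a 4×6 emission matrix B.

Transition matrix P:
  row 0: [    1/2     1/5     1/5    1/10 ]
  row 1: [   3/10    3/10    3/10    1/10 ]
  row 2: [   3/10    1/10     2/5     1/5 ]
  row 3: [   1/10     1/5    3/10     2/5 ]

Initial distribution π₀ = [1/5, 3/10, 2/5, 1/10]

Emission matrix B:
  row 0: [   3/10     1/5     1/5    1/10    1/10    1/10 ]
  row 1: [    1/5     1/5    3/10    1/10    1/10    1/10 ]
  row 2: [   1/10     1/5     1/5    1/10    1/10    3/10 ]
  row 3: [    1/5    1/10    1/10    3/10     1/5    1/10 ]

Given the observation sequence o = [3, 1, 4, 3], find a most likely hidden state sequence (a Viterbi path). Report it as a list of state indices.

path = [2, 2, 3, 3]

t=0: δ = [2.000e-02, 3.000e-02, 4.000e-02, 3.000e-02]  (obs o_0=3)
t=1: δ = [2.400e-03, 1.800e-03, 3.200e-03, 1.200e-03]  ψ = [2, 1, 2, 3]  (obs o_1=1)
t=2: δ = [1.200e-04, 5.400e-05, 1.280e-04, 1.280e-04]  ψ = [0, 1, 2, 2]  (obs o_2=4)
t=3: δ = [6.000e-06, 2.560e-06, 5.120e-06, 1.536e-05]  ψ = [0, 3, 2, 3]  (obs o_3=3)
backtrack: best end state = 3; path = [2, 2, 3, 3]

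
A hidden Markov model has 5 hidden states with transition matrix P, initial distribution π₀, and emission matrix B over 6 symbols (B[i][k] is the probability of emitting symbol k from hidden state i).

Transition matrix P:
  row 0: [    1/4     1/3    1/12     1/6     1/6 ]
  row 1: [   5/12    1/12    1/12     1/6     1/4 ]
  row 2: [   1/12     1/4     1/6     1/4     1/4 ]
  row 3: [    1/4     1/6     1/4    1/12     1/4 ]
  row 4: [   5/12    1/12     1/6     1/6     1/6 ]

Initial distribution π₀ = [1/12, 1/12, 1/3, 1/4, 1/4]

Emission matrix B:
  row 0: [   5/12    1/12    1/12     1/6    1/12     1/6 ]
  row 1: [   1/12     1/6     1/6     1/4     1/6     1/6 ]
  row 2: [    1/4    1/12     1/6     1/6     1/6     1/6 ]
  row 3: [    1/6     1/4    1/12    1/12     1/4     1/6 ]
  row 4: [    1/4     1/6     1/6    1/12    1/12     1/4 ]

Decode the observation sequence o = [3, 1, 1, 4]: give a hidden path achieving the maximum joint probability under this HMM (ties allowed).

t=0: δ = [1.389e-02, 2.083e-02, 5.556e-02, 2.083e-02, 2.083e-02]  (obs o_0=3)
t=1: δ = [7.234e-04, 2.315e-03, 7.716e-04, 3.472e-03, 2.315e-03]  ψ = [1, 2, 2, 2, 2]  (obs o_1=1)
t=2: δ = [8.038e-05, 9.645e-05, 7.234e-05, 9.645e-05, 1.447e-04]  ψ = [1, 3, 3, 1, 3]  (obs o_2=1)
t=3: δ = [5.023e-06, 4.465e-06, 4.019e-06, 6.028e-06, 2.009e-06]  ψ = [4, 0, 3, 4, 1]  (obs o_3=4)
backtrack: best end state = 3; path = [2, 3, 4, 3]

path = [2, 3, 4, 3]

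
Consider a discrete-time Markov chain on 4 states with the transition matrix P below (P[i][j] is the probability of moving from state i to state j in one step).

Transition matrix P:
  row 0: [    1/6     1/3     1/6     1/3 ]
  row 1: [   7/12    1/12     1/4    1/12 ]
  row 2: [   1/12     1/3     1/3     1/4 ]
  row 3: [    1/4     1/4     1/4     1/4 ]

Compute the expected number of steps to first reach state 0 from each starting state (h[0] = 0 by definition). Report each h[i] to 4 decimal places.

h = [0.0000, 2.5287, 4.0920, 3.5402]

First-step conditioning: h[0] = 0; for i ≠ 0, h[i] = 1 + Σ_k P[i][k]·h[k].
  h[1] = 1 + 1/12·h[1] + 1/4·h[2] + 1/12·h[3]
  h[2] = 1 + 1/3·h[1] + 1/3·h[2] + 1/4·h[3]
  h[3] = 1 + 1/4·h[1] + 1/4·h[2] + 1/4·h[3]
Solving the 3×3 linear system over states ≠ 0 gives exactly h = [0, 220/87, 356/87, 308/87] (h[0] = 0 is the target).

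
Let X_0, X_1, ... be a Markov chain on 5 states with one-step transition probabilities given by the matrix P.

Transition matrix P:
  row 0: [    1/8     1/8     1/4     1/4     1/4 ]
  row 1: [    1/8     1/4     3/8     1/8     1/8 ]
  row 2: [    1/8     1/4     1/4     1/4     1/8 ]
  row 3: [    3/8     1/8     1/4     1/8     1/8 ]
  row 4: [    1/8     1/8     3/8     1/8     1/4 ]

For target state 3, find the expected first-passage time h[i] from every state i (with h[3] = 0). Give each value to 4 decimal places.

h = [4.9231, 5.5385, 4.9231, 0.0000, 5.5385]

First-step conditioning: h[3] = 0; for i ≠ 3, h[i] = 1 + Σ_k P[i][k]·h[k].
  h[0] = 1 + 1/8·h[0] + 1/8·h[1] + 1/4·h[2] + 1/4·h[4]
  h[1] = 1 + 1/8·h[0] + 1/4·h[1] + 3/8·h[2] + 1/8·h[4]
  h[2] = 1 + 1/8·h[0] + 1/4·h[1] + 1/4·h[2] + 1/8·h[4]
  h[4] = 1 + 1/8·h[0] + 1/8·h[1] + 3/8·h[2] + 1/4·h[4]
Solving the 4×4 linear system over states ≠ 3 gives exactly h = [64/13, 72/13, 64/13, 0, 72/13] (h[3] = 0 is the target).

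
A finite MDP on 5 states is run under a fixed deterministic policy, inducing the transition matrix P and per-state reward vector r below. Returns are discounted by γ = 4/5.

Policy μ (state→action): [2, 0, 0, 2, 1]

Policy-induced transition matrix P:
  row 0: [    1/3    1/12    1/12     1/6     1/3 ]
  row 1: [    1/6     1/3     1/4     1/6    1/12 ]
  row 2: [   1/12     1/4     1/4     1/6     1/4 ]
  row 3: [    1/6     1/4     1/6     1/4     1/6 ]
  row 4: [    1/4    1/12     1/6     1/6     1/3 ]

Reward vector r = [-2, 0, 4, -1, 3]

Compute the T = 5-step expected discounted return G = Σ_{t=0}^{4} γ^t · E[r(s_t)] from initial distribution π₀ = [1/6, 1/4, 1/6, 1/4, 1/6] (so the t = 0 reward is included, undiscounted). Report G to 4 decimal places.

t=0: π = [0.1667, 0.2500, 0.1667, 0.2500, 0.1667], E[r] = 0.5833, γ^t·E[r] = 0.583333, running G = 0.583333
t=1: π = [0.1944, 0.2153, 0.1875, 0.1875, 0.2153], E[r] = 0.8194, γ^t·E[r] = 0.655556, running G = 1.238889
t=2: π = [0.2014, 0.1997, 0.1840, 0.1823, 0.2326], E[r] = 0.8490, γ^t·E[r] = 0.543333, running G = 1.782222
t=3: π = [0.2043, 0.1943, 0.1819, 0.1819, 0.2377], E[r] = 0.8501, γ^t·E[r] = 0.435259, running G = 2.217481
t=4: π = [0.2054, 0.1925, 0.1810, 0.1818, 0.2393], E[r] = 0.8493, γ^t·E[r] = 0.347867, running G = 2.565348

G = 2.5653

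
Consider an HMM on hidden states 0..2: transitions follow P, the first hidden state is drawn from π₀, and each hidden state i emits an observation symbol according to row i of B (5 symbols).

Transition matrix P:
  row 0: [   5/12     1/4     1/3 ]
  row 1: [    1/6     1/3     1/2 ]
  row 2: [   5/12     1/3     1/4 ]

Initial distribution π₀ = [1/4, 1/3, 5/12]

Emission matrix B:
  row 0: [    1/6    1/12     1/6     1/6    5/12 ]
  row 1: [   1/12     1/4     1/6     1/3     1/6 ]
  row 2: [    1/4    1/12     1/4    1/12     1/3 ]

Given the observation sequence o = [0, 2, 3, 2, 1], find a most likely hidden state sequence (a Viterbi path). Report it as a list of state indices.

t=0: δ = [4.167e-02, 2.778e-02, 1.042e-01]  (obs o_0=0)
t=1: δ = [7.234e-03, 5.787e-03, 6.510e-03]  ψ = [2, 2, 2]  (obs o_1=2)
t=2: δ = [5.023e-04, 7.234e-04, 2.411e-04]  ψ = [0, 2, 1]  (obs o_2=3)
t=3: δ = [3.489e-05, 4.019e-05, 9.042e-05]  ψ = [0, 1, 1]  (obs o_3=2)
t=4: δ = [3.140e-06, 7.535e-06, 1.884e-06]  ψ = [2, 2, 2]  (obs o_4=1)
backtrack: best end state = 1; path = [2, 2, 1, 2, 1]

path = [2, 2, 1, 2, 1]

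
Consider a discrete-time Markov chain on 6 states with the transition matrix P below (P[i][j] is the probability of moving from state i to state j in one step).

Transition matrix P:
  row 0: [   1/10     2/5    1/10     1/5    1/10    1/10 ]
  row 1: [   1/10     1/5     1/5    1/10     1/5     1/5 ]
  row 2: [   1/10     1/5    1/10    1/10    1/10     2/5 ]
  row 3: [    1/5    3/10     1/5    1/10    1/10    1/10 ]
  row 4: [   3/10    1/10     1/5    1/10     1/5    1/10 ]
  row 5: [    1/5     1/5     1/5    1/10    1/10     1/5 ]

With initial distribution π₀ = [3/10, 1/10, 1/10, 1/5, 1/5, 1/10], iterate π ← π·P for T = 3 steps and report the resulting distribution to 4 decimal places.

t=0: π = [0.3000, 0.1000, 0.1000, 0.2000, 0.2000, 0.1000]
t=1: π = [0.1700, 0.2600, 0.1600, 0.1300, 0.1300, 0.1500]
t=2: π = [0.1540, 0.2340, 0.1670, 0.1170, 0.1390, 0.1890]
t=3: π = [0.1584, 0.2286, 0.1679, 0.1154, 0.1373, 0.1924]

π = [0.1584, 0.2286, 0.1679, 0.1154, 0.1373, 0.1924]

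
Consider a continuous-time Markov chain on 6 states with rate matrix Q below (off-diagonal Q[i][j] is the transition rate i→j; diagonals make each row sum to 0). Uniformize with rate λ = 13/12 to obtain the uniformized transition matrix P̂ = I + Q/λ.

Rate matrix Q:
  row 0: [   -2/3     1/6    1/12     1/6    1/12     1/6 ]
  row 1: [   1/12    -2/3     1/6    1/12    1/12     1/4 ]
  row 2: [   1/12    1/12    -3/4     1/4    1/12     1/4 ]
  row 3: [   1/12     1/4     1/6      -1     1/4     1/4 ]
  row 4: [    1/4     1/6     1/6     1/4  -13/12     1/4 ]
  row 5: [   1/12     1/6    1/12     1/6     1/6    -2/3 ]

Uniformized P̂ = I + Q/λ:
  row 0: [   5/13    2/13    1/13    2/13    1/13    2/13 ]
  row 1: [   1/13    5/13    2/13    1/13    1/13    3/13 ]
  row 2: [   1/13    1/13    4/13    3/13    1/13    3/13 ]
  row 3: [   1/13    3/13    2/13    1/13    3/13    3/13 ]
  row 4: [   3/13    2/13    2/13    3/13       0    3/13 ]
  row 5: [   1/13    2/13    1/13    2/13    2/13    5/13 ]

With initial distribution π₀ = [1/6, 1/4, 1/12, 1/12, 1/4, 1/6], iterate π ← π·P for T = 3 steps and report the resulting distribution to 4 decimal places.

t=0: π = [0.1667, 0.2500, 0.0833, 0.0833, 0.2500, 0.1667]
t=1: π = [0.1667, 0.2115, 0.1410, 0.1538, 0.0833, 0.2436]
t=2: π = [0.1410, 0.2036, 0.1440, 0.1430, 0.1129, 0.2554]
t=3: π = [0.1377, 0.2008, 0.1455, 0.1469, 0.1099, 0.2592]

π = [0.1377, 0.2008, 0.1455, 0.1469, 0.1099, 0.2592]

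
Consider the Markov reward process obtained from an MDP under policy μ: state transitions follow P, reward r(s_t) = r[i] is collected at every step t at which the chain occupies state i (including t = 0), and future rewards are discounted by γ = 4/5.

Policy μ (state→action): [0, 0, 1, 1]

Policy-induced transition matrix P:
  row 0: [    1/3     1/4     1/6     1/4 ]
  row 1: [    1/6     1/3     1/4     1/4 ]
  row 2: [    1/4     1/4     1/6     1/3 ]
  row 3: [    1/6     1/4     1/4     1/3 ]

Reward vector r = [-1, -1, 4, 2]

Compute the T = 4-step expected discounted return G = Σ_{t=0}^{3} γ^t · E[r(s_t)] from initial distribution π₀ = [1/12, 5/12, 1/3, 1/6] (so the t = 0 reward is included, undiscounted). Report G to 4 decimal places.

t=0: π = [0.0833, 0.4167, 0.3333, 0.1667], E[r] = 1.1667, γ^t·E[r] = 1.166667, running G = 1.166667
t=1: π = [0.2083, 0.2847, 0.2153, 0.2917], E[r] = 0.9514, γ^t·E[r] = 0.761111, running G = 1.927778
t=2: π = [0.2193, 0.2737, 0.2147, 0.2922], E[r] = 0.9502, γ^t·E[r] = 0.608148, running G = 2.535926
t=3: π = [0.2211, 0.2728, 0.2138, 0.2922], E[r] = 0.9459, γ^t·E[r] = 0.484296, running G = 3.020222

G = 3.0202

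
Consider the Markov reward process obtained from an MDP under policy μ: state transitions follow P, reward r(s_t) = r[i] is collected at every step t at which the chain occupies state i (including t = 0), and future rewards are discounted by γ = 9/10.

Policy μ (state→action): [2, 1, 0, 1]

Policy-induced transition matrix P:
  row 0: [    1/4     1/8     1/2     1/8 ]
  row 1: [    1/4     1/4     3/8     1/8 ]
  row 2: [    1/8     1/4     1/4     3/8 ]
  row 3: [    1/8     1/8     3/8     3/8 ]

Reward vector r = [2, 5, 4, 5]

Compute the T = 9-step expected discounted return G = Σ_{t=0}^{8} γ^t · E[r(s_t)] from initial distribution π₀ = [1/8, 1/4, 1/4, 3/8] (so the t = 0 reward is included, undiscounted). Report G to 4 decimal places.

t=0: π = [0.1250, 0.2500, 0.2500, 0.3750], E[r] = 4.3750, γ^t·E[r] = 4.375000, running G = 4.375000
t=1: π = [0.1719, 0.1875, 0.3594, 0.2813], E[r] = 4.1250, γ^t·E[r] = 3.712500, running G = 8.087500
t=2: π = [0.1699, 0.1934, 0.3516, 0.2852], E[r] = 4.1387, γ^t·E[r] = 3.352324, running G = 11.439824
t=3: π = [0.1704, 0.1931, 0.3523, 0.2842], E[r] = 4.1365, γ^t·E[r] = 3.015490, running G = 14.455314
t=4: π = [0.1704, 0.1932, 0.3523, 0.2841], E[r] = 4.1364, γ^t·E[r] = 2.713901, running G = 17.169215
t=5: π = [0.1705, 0.1932, 0.3523, 0.2841], E[r] = 4.1364, γ^t·E[r] = 2.442486, running G = 19.611701
t=6: π = [0.1705, 0.1932, 0.3523, 0.2841], E[r] = 4.1364, γ^t·E[r] = 2.198234, running G = 21.809935
t=7: π = [0.1705, 0.1932, 0.3523, 0.2841], E[r] = 4.1364, γ^t·E[r] = 1.978410, running G = 23.788345
t=8: π = [0.1705, 0.1932, 0.3523, 0.2841], E[r] = 4.1364, γ^t·E[r] = 1.780569, running G = 25.568914

G = 25.5689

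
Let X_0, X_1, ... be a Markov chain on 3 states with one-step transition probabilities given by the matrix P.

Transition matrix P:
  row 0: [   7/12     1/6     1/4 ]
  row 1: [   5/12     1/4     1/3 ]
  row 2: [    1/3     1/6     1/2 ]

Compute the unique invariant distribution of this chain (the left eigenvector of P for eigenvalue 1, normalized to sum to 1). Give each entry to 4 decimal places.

Balance equations π_j = Σ_i π_i·P[i][j]:
  π_0 = 7/12·π_0 + 5/12·π_1 + 1/3·π_2
  π_1 = 1/6·π_0 + 1/4·π_1 + 1/6·π_2
  normalize: π_0 + π_1 + π_2 = 1
Solving the linear system gives exactly π = [46/99, 2/11, 35/99].

π = [0.4646, 0.1818, 0.3535]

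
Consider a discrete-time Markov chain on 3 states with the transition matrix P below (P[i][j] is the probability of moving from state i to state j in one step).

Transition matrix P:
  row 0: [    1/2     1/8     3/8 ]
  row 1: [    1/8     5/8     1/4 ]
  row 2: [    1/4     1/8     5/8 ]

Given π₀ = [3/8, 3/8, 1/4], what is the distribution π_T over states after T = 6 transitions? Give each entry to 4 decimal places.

t=0: π = [0.3750, 0.3750, 0.2500]
t=1: π = [0.2969, 0.3125, 0.3906]
t=2: π = [0.2852, 0.2813, 0.4336]
t=3: π = [0.2861, 0.2656, 0.4482]
t=4: π = [0.2883, 0.2578, 0.4539]
t=5: π = [0.2899, 0.2539, 0.4562]
t=6: π = [0.2907, 0.2520, 0.4573]

π = [0.2907, 0.2520, 0.4573]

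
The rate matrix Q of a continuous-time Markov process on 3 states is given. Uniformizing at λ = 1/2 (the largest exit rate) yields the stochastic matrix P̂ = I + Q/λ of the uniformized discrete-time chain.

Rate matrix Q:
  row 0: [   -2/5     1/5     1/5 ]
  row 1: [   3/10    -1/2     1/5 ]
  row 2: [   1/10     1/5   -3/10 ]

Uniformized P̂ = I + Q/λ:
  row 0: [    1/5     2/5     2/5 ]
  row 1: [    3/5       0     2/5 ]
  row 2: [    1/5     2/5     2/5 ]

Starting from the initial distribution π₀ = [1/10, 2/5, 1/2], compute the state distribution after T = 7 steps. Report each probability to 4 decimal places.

π = [0.3145, 0.2855, 0.4000]

t=0: π = [0.1000, 0.4000, 0.5000]
t=1: π = [0.3600, 0.2400, 0.4000]
t=2: π = [0.2960, 0.3040, 0.4000]
t=3: π = [0.3216, 0.2784, 0.4000]
t=4: π = [0.3114, 0.2886, 0.4000]
t=5: π = [0.3155, 0.2845, 0.4000]
t=6: π = [0.3138, 0.2862, 0.4000]
t=7: π = [0.3145, 0.2855, 0.4000]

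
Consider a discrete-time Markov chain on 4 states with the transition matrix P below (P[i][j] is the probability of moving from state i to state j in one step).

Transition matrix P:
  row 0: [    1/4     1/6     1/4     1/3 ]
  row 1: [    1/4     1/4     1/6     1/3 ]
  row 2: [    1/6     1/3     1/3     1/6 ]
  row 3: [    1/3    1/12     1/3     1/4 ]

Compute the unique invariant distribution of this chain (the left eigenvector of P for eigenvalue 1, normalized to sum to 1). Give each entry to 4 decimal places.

π = [0.2489, 0.2083, 0.2779, 0.2649]

Balance equations π_j = Σ_i π_i·P[i][j]:
  π_0 = 1/4·π_0 + 1/4·π_1 + 1/6·π_2 + 1/3·π_3
  π_1 = 1/6·π_0 + 1/4·π_1 + 1/3·π_2 + 1/12·π_3
  π_2 = 1/4·π_0 + 1/6·π_1 + 1/3·π_2 + 1/3·π_3
  normalize: π_0 + π_1 + π_2 + π_3 = 1
Solving the linear system gives exactly π = [404/1623, 338/1623, 451/1623, 430/1623].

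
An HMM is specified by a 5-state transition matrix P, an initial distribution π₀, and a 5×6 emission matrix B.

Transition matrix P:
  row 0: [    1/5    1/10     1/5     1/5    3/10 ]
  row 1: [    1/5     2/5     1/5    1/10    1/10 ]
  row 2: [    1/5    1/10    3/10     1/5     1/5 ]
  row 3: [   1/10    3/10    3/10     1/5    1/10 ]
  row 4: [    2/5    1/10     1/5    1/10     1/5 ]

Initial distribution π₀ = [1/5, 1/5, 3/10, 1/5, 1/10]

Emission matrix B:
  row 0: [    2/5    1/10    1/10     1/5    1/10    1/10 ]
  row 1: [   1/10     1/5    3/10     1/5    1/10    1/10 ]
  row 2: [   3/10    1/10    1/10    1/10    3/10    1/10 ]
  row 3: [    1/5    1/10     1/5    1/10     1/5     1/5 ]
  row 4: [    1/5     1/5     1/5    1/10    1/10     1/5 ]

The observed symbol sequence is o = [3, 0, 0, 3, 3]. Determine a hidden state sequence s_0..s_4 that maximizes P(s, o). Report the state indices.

t=0: δ = [4.000e-02, 4.000e-02, 3.000e-02, 2.000e-02, 1.000e-02]  (obs o_0=3)
t=1: δ = [3.200e-03, 1.600e-03, 2.700e-03, 1.600e-03, 2.400e-03]  ψ = [0, 1, 2, 0, 0]  (obs o_1=0)
t=2: δ = [3.840e-04, 6.400e-05, 2.430e-04, 1.280e-04, 1.920e-04]  ψ = [4, 1, 2, 0, 0]  (obs o_2=0)
t=3: δ = [1.536e-05, 7.680e-06, 7.680e-06, 7.680e-06, 1.152e-05]  ψ = [0, 0, 0, 0, 0]  (obs o_3=3)
t=4: δ = [9.216e-07, 6.144e-07, 3.072e-07, 3.072e-07, 4.608e-07]  ψ = [4, 1, 0, 0, 0]  (obs o_4=3)
backtrack: best end state = 0; path = [0, 4, 0, 4, 0]

path = [0, 4, 0, 4, 0]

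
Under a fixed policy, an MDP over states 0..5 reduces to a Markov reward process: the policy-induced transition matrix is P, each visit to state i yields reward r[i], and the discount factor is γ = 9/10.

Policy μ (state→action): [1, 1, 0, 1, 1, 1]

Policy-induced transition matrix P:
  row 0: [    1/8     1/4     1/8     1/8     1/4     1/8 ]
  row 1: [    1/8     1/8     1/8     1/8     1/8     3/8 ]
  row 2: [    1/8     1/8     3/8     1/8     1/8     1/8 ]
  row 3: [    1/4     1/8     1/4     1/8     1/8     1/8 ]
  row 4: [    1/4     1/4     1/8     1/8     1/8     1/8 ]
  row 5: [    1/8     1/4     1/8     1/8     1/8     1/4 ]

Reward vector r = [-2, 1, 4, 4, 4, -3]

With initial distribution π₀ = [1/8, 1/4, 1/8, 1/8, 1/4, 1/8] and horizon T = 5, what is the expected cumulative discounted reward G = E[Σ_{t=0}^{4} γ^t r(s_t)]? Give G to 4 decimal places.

t=0: π = [0.1250, 0.2500, 0.1250, 0.1250, 0.2500, 0.1250], E[r] = 1.6250, γ^t·E[r] = 1.625000, running G = 1.625000
t=1: π = [0.1719, 0.1875, 0.1719, 0.1250, 0.1406, 0.2031], E[r] = 0.9844, γ^t·E[r] = 0.885938, running G = 2.510938
t=2: π = [0.1582, 0.1895, 0.1836, 0.1250, 0.1465, 0.1973], E[r] = 1.1016, γ^t·E[r] = 0.892266, running G = 3.403203
t=3: π = [0.1589, 0.1877, 0.1865, 0.1250, 0.1448, 0.1970], E[r] = 1.1040, γ^t·E[r] = 0.804819, running G = 4.208022
t=4: π = [0.1587, 0.1876, 0.1873, 0.1250, 0.1449, 0.1966], E[r] = 1.1089, γ^t·E[r] = 0.727581, running G = 4.935603

G = 4.9356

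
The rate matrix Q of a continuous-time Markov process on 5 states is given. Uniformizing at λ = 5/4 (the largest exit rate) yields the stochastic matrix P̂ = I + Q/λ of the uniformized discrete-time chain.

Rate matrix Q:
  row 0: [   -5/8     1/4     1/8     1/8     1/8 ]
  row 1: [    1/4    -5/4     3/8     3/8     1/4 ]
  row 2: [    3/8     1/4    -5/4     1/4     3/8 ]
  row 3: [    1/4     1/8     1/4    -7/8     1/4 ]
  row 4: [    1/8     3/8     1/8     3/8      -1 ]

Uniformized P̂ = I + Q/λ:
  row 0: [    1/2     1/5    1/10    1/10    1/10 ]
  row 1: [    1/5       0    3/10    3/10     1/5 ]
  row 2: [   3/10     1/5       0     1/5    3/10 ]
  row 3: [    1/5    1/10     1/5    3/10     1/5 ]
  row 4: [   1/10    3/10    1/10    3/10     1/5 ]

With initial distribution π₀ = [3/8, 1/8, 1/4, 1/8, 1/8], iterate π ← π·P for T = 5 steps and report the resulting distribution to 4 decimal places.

t=0: π = [0.3750, 0.1250, 0.2500, 0.1250, 0.1250]
t=1: π = [0.3250, 0.1750, 0.1125, 0.2000, 0.1875]
t=2: π = [0.2900, 0.1638, 0.1438, 0.2238, 0.1788]
t=3: π = [0.2835, 0.1628, 0.1408, 0.2276, 0.1854]
t=4: π = [0.2806, 0.1632, 0.1412, 0.2292, 0.1857]
t=5: π = [0.2797, 0.1630, 0.1414, 0.2298, 0.1861]

π = [0.2797, 0.1630, 0.1414, 0.2298, 0.1861]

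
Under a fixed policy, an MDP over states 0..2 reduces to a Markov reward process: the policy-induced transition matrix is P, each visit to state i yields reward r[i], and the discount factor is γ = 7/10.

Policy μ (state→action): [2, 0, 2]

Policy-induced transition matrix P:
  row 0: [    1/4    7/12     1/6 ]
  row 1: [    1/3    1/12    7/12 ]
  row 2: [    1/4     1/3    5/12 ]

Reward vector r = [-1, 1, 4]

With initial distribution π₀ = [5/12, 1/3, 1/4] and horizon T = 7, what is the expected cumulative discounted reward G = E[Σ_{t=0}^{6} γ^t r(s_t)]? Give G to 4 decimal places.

t=0: π = [0.4167, 0.3333, 0.2500], E[r] = 0.9167, γ^t·E[r] = 0.916667, running G = 0.916667
t=1: π = [0.2778, 0.3542, 0.3681], E[r] = 1.5486, γ^t·E[r] = 1.084028, running G = 2.000694
t=2: π = [0.2795, 0.3142, 0.4063], E[r] = 1.6597, γ^t·E[r] = 0.813264, running G = 2.813958
t=3: π = [0.2762, 0.3247, 0.3992], E[r] = 1.6451, γ^t·E[r] = 0.564273, running G = 3.378231
t=4: π = [0.2771, 0.3212, 0.4017], E[r] = 1.6511, γ^t·E[r] = 0.396424, running G = 3.774655
t=5: π = [0.2768, 0.3223, 0.4009], E[r] = 1.6493, γ^t·E[r] = 0.277195, running G = 4.051850
t=6: π = [0.2769, 0.3220, 0.4012], E[r] = 1.6499, γ^t·E[r] = 0.194104, running G = 4.245953

G = 4.2460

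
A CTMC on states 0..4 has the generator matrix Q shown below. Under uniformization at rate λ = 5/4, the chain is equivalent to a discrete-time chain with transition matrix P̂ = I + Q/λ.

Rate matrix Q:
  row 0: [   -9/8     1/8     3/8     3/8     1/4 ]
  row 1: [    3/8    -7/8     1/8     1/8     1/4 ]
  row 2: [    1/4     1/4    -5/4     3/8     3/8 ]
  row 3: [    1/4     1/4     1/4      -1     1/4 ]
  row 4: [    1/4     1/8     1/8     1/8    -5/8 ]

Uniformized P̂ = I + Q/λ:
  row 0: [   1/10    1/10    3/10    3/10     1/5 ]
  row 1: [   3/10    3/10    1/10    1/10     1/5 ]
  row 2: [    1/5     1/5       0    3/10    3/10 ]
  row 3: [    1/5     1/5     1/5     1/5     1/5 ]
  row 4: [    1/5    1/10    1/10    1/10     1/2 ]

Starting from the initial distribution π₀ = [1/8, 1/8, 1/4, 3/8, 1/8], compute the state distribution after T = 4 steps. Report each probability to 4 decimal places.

π = [0.1971, 0.1668, 0.1439, 0.1871, 0.3051]

t=0: π = [0.1250, 0.1250, 0.2500, 0.3750, 0.1250]
t=1: π = [0.2000, 0.1875, 0.1375, 0.2125, 0.2625]
t=2: π = [0.1988, 0.1725, 0.1475, 0.1888, 0.2925]
t=3: π = [0.1974, 0.1681, 0.1439, 0.1881, 0.3025]
t=4: π = [0.1971, 0.1668, 0.1439, 0.1871, 0.3051]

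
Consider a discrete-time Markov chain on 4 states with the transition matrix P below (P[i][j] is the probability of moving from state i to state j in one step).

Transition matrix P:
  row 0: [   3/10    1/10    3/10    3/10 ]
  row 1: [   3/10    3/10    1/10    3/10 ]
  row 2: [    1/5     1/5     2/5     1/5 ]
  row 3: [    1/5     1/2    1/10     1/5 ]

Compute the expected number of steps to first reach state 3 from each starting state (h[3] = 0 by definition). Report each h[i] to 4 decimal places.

First-step conditioning: h[3] = 0; for i ≠ 3, h[i] = 1 + Σ_k P[i][k]·h[k].
  h[0] = 1 + 3/10·h[0] + 1/10·h[1] + 3/10·h[2]
  h[1] = 1 + 3/10·h[0] + 3/10·h[1] + 1/10·h[2]
  h[2] = 1 + 1/5·h[0] + 1/5·h[1] + 2/5·h[2]
Solving the 3×3 linear system over states ≠ 3 gives exactly h = [37/10, 18/5, 41/10, 0] (h[3] = 0 is the target).

h = [3.7000, 3.6000, 4.1000, 0.0000]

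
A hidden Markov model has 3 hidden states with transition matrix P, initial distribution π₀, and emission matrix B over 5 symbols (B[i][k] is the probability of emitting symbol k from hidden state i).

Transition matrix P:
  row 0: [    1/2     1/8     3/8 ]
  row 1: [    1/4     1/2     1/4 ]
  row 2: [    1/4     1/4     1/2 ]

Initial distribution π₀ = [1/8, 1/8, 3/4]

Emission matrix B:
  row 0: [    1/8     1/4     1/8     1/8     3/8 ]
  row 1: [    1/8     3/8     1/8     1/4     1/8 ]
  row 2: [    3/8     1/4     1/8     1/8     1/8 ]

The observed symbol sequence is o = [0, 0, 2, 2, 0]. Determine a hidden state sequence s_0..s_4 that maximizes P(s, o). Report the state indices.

path = [2, 2, 2, 2, 2]

t=0: δ = [1.562e-02, 1.562e-02, 2.812e-01]  (obs o_0=0)
t=1: δ = [8.789e-03, 8.789e-03, 5.273e-02]  ψ = [2, 2, 2]  (obs o_1=0)
t=2: δ = [1.648e-03, 1.648e-03, 3.296e-03]  ψ = [2, 2, 2]  (obs o_2=2)
t=3: δ = [1.030e-04, 1.030e-04, 2.060e-04]  ψ = [0, 1, 2]  (obs o_3=2)
t=4: δ = [6.437e-06, 6.437e-06, 3.862e-05]  ψ = [0, 1, 2]  (obs o_4=0)
backtrack: best end state = 2; path = [2, 2, 2, 2, 2]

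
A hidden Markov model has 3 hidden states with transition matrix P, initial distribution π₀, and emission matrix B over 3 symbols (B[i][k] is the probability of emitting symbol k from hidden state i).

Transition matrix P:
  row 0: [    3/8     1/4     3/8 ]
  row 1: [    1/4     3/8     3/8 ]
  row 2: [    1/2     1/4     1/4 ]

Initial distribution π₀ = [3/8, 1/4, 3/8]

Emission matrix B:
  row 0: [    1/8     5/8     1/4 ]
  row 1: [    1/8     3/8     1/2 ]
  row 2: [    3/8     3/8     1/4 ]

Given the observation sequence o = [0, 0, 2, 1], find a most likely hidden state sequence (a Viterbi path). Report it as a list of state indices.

path = [2, 2, 0, 0]

t=0: δ = [4.688e-02, 3.125e-02, 1.406e-01]  (obs o_0=0)
t=1: δ = [8.789e-03, 4.395e-03, 1.318e-02]  ψ = [2, 2, 2]  (obs o_1=0)
t=2: δ = [1.648e-03, 1.648e-03, 8.240e-04]  ψ = [2, 2, 0]  (obs o_2=2)
t=3: δ = [3.862e-04, 2.317e-04, 2.317e-04]  ψ = [0, 1, 0]  (obs o_3=1)
backtrack: best end state = 0; path = [2, 2, 0, 0]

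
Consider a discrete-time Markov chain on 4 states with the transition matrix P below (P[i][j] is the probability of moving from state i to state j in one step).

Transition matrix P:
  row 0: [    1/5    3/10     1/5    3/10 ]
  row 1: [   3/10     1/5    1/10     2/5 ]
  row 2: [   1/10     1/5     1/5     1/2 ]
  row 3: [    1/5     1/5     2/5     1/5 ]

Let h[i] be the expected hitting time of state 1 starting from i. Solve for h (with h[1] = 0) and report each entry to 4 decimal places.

h = [4.1406, 0.0000, 4.6484, 4.6094]

First-step conditioning: h[1] = 0; for i ≠ 1, h[i] = 1 + Σ_k P[i][k]·h[k].
  h[0] = 1 + 1/5·h[0] + 1/5·h[2] + 3/10·h[3]
  h[2] = 1 + 1/10·h[0] + 1/5·h[2] + 1/2·h[3]
  h[3] = 1 + 1/5·h[0] + 2/5·h[2] + 1/5·h[3]
Solving the 3×3 linear system over states ≠ 1 gives exactly h = [265/64, 0, 595/128, 295/64] (h[1] = 0 is the target).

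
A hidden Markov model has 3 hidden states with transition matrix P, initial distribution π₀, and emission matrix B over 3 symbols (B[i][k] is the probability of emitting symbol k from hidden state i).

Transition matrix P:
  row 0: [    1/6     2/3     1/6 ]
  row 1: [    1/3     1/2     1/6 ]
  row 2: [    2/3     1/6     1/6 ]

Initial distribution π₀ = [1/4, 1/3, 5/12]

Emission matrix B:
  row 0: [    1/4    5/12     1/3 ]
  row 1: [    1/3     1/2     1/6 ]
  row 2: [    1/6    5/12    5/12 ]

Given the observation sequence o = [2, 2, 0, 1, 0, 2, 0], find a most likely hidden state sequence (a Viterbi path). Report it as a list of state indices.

t=0: δ = [8.333e-02, 5.556e-02, 1.736e-01]  (obs o_0=2)
t=1: δ = [3.858e-02, 9.259e-03, 1.206e-02]  ψ = [2, 0, 2]  (obs o_1=2)
t=2: δ = [2.009e-03, 8.573e-03, 1.072e-03]  ψ = [2, 0, 0]  (obs o_2=0)
t=3: δ = [1.191e-03, 2.143e-03, 5.954e-04]  ψ = [1, 1, 1]  (obs o_3=1)
t=4: δ = [1.786e-04, 3.572e-04, 5.954e-05]  ψ = [1, 1, 1]  (obs o_4=0)
t=5: δ = [3.969e-05, 2.977e-05, 2.481e-05]  ψ = [1, 1, 1]  (obs o_5=2)
t=6: δ = [4.135e-06, 8.820e-06, 1.103e-06]  ψ = [2, 0, 0]  (obs o_6=0)
backtrack: best end state = 1; path = [2, 0, 1, 1, 1, 0, 1]

path = [2, 0, 1, 1, 1, 0, 1]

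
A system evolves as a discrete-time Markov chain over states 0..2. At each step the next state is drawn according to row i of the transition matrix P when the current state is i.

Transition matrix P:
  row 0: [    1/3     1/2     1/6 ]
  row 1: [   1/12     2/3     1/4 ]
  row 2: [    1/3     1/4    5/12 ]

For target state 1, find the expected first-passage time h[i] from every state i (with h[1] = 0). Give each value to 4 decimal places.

First-step conditioning: h[1] = 0; for i ≠ 1, h[i] = 1 + Σ_k P[i][k]·h[k].
  h[0] = 1 + 1/3·h[0] + 1/6·h[2]
  h[2] = 1 + 1/3·h[0] + 5/12·h[2]
Solving the 2×2 linear system over states ≠ 1 gives exactly h = [9/4, 0, 3] (h[1] = 0 is the target).

h = [2.2500, 0.0000, 3.0000]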